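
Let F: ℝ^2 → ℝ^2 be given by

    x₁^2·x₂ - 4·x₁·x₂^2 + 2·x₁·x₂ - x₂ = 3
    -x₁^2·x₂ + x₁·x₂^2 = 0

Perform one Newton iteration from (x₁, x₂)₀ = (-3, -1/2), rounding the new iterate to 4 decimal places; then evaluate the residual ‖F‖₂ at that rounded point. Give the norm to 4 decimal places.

At (-3, -1/2): F = (-1.0000, 3.7500).
Jacobian J = [[2·x₁·x₂ - 4·x₂^2 + 2·x₂, x₁^2 - 8·x₁·x₂ + 2·x₁ - 1], [-2·x₁·x₂ + x₂^2, -x₁^2 + 2·x₁·x₂]].
At the point, J = [[1.0000, -10.0000], [-2.7500, -6.0000]] (det J = -33.5000).
Solving J·Δ = −F gives Δ = (1.2985, 0.0299).
Then the next iterate is (x₁, x₂)₁ = (-1.7015, -0.4701).
Re-evaluating at (-1.7015, -0.4701): F = (-0.787052, 0.984966), so ‖F‖₂ = 1.2608.

1.2608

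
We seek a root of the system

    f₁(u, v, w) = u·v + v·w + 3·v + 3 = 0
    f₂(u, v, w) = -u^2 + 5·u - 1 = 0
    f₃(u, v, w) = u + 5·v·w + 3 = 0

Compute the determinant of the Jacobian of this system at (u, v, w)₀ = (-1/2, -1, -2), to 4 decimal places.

75.0000

J = [[v, u + w + 3, v], [-2·u + 5, 0, 0], [1, 5·w, 5·v]].
At the point, J = [[-1.0000, 0.5000, -1.0000], [6.0000, 0.0000, 0.0000], [1.0000, -10.0000, -5.0000]].
det J = 75.0000.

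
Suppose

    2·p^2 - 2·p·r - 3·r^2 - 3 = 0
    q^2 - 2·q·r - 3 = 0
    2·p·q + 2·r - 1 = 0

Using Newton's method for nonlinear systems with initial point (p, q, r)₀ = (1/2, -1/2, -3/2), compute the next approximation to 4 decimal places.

(0.0242, 0.9919, -0.2339)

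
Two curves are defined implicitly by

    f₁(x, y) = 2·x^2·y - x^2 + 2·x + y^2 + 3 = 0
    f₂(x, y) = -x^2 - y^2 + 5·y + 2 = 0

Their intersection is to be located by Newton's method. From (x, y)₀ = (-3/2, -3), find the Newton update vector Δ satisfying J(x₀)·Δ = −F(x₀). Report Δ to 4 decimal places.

At (-3/2, -3): F = (-6.7500, -24.2500).
Jacobian J = [[4·x·y - 2·x + 2, 2·x^2 + 2·y], [-2·x, -2·y + 5]].
At the point, J = [[23.0000, -1.5000], [3.0000, 11.0000]] (det J = 257.5000).
Solving J·Δ = −F gives Δ = (0.4296, 2.0874).

(0.4296, 2.0874)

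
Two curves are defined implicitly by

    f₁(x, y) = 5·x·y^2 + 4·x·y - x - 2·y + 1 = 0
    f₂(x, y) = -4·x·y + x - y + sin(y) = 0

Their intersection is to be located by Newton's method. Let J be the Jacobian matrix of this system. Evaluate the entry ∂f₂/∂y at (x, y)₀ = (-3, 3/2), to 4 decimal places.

∂f₂/∂y = -4·x + cos(y) - 1.
At (-3, 3/2) this is 11.0707.

11.0707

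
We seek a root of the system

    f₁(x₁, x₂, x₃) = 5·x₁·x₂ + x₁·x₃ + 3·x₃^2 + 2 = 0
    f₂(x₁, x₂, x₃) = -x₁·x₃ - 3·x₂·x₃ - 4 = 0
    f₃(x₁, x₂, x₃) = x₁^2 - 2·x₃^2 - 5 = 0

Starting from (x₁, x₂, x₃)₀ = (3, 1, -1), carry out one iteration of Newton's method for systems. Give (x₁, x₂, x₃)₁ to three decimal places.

(2.843, -0.145, -1.265)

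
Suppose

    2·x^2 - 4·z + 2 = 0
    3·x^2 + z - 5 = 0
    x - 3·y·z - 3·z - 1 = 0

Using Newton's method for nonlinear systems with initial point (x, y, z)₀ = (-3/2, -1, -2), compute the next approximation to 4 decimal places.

(-1.1786, -0.6369, 1.1429)

At (-3/2, -1, -2): F = (14.5000, -0.2500, -2.5000).
Jacobian J = [[4·x, 0, -4], [6·x, 0, 1], [1, -3·z, -3·y - 3]].
At the point, J = [[-6.0000, 0.0000, -4.0000], [-9.0000, 0.0000, 1.0000], [1.0000, 6.0000, 0.0000]] (det J = 252.0000).
Solving J·Δ = −F gives Δ = (0.3214, 0.3631, 3.1429).
Then the next iterate is (x, y, z)₁ = (-1.1786, -0.6369, 1.1429).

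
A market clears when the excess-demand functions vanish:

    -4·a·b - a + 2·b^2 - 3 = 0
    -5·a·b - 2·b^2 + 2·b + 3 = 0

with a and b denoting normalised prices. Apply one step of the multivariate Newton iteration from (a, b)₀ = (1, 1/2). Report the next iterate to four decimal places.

(-1.9500, 2.1750)

At (1, 1/2): F = (-5.5000, 1.0000).
Jacobian J = [[-4·b - 1, -4·a + 4·b], [-5·b, -5·a - 4·b + 2]].
At the point, J = [[-3.0000, -2.0000], [-2.5000, -5.0000]] (det J = 10.0000).
Solving J·Δ = −F gives Δ = (-2.9500, 1.6750).
Then the next iterate is (a, b)₁ = (-1.9500, 2.1750).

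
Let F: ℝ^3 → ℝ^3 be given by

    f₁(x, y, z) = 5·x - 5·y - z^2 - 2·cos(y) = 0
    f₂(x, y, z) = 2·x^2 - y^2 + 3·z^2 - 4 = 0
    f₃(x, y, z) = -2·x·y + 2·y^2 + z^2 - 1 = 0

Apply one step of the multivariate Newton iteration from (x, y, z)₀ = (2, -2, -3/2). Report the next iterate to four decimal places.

(-0.0597, -1.0810, -2.1724)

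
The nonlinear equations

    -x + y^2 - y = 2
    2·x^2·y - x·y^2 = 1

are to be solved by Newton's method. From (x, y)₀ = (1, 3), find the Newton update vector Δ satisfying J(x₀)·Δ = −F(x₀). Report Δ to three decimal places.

At (1, 3): F = (3.000, -4.000).
Jacobian J = [[-1, 2·y - 1], [4·x·y - y^2, 2·x^2 - 2·x·y]].
At the point, J = [[-1.000, 5.000], [3.000, -4.000]] (det J = -11.000).
Solving J·Δ = −F gives Δ = (0.727, -0.455).

(0.727, -0.455)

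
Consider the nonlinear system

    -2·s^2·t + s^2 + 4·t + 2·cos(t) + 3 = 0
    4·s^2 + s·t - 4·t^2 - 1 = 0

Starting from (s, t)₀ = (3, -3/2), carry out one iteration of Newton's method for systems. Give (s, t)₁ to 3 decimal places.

(1.801, -1.135)

At (3, -3/2): F = (33.14147, 21.500).
Jacobian J = [[-4·s·t + 2·s, -2·s^2 - 2·sin(t) + 4], [8·s + t, s - 8·t]].
At the point, J = [[24.000, -12.00501], [22.500, 15.000]] (det J = 630.11273).
Solving J·Δ = −F gives Δ = (-1.199, 0.365).
Then the next iterate is (s, t)₁ = (1.801, -1.135).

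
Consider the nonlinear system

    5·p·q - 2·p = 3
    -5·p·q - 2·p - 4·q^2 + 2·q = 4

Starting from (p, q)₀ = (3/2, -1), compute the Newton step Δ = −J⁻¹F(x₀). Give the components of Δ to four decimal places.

(0.1875, 1.9750)

At (3/2, -1): F = (-13.5000, -5.5000).
Jacobian J = [[5·q - 2, 5·p], [-5·q - 2, -5·p - 8·q + 2]].
At the point, J = [[-7.0000, 7.5000], [3.0000, 2.5000]] (det J = -40.0000).
Solving J·Δ = −F gives Δ = (0.1875, 1.9750).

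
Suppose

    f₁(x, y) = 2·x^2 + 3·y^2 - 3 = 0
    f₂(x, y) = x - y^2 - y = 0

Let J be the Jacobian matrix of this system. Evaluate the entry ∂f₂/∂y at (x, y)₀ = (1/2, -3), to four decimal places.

5.0000

∂f₂/∂y = -2·y - 1.
At (1/2, -3) this is 5.0000.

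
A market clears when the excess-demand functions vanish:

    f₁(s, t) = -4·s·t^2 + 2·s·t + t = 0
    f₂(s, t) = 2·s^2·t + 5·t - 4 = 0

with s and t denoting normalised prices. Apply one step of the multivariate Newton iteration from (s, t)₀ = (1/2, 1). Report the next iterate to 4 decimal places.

At (1/2, 1): F = (0.0000, 1.5000).
Jacobian J = [[-4·t^2 + 2·t, -8·s·t + 2·s + 1], [4·s·t, 2·s^2 + 5]].
At the point, J = [[-2.0000, -2.0000], [2.0000, 5.5000]] (det J = -7.0000).
Solving J·Δ = −F gives Δ = (0.4286, -0.4286).
Then the next iterate is (s, t)₁ = (0.9286, 0.5714).

(0.9286, 0.5714)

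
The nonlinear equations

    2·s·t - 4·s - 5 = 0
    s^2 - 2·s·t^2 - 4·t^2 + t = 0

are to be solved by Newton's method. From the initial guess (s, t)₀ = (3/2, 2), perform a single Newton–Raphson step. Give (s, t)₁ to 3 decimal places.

(-12.250, 3.667)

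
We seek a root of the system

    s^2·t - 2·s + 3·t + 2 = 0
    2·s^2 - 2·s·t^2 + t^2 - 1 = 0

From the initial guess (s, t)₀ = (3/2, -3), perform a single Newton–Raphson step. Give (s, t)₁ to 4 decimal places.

At (3/2, -3): F = (-16.7500, -14.5000).
Jacobian J = [[2·s·t - 2, s^2 + 3], [4·s - 2·t^2, -4·s·t + 2·t]].
At the point, J = [[-11.0000, 5.2500], [-12.0000, 12.0000]] (det J = -69.0000).
Solving J·Δ = −F gives Δ = (-1.8098, -0.6014).
Then the next iterate is (s, t)₁ = (-0.3098, -3.6014).

(-0.3098, -3.6014)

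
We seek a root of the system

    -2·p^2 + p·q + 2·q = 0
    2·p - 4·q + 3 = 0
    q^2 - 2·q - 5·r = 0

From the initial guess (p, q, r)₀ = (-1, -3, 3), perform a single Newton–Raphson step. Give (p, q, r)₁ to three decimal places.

At (-1, -3, 3): F = (-5.000, 13.000, 0.000).
Jacobian J = [[-4·p + q, p + 2, 0], [2, -4, 0], [0, 2·q - 2, -5]].
At the point, J = [[1.000, 1.000, 0.000], [2.000, -4.000, 0.000], [0.000, -8.000, -5.000]] (det J = 30.000).
Solving J·Δ = −F gives Δ = (1.167, 3.833, -6.133).
Then the next iterate is (p, q, r)₁ = (0.167, 0.833, -3.133).

(0.167, 0.833, -3.133)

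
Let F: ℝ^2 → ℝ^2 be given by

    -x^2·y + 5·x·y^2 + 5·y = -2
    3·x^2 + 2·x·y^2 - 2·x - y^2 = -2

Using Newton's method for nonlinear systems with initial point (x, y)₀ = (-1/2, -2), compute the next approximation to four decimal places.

(0.2751, -1.7594)

At (-1/2, -2): F = (-17.5000, -4.2500).
Jacobian J = [[-2·x·y + 5·y^2, -x^2 + 10·x·y + 5], [6·x + 2·y^2 - 2, 4·x·y - 2·y]].
At the point, J = [[18.0000, 14.7500], [3.0000, 8.0000]] (det J = 99.7500).
Solving J·Δ = −F gives Δ = (0.7751, 0.2406).
Then the next iterate is (x, y)₁ = (0.2751, -1.7594).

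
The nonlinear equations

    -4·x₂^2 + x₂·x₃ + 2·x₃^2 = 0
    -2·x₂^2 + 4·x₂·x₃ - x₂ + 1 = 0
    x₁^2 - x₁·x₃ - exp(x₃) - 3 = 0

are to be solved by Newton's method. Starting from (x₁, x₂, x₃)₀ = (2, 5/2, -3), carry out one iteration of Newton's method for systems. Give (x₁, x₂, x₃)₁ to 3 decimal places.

(1.450, 1.245, -1.487)

At (2, 5/2, -3): F = (-14.500, -44.000, 6.95021).
Jacobian J = [[0, -8·x₂ + x₃, x₂ + 4·x₃], [0, -4·x₂ + 4·x₃ - 1, 4·x₂], [2·x₁ - x₃, 0, -x₁ - exp(x₃)]].
At the point, J = [[0.000, -23.000, -9.500], [0.000, -23.000, 10.000], [7.000, 0.000, -2.04979]] (det J = -3139.500).
Solving J·Δ = −F gives Δ = (-0.550, -1.255, 1.513).
Then the next iterate is (x₁, x₂, x₃)₁ = (1.450, 1.245, -1.487).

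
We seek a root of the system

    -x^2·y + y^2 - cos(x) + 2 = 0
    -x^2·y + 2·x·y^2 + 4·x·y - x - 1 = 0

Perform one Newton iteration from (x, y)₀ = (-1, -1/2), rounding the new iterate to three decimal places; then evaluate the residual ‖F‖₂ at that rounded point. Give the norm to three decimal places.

69.259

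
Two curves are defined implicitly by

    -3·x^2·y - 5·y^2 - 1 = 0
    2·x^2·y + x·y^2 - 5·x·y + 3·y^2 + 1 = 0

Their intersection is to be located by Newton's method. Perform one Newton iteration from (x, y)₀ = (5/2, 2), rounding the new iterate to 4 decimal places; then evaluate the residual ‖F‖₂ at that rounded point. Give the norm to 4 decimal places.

At (5/2, 2): F = (-58.5000, 23.0000).
Jacobian J = [[-6·x·y, -3·x^2 - 10·y], [4·x·y + y^2 - 5·y, 2·x^2 + 2·x·y - 5·x + 6·y]].
At the point, J = [[-30.0000, -38.7500], [14.0000, 22.0000]] (det J = -117.5000).
Solving J·Δ = −F gives Δ = (-3.3681, 1.0979).
Then the next iterate is (x, y)₁ = (-0.8681, 3.0979).
Re-evaluating at (-0.8681, 3.0979): F = (-55.988632, 39.575386), so ‖F‖₂ = 68.5634.

68.5634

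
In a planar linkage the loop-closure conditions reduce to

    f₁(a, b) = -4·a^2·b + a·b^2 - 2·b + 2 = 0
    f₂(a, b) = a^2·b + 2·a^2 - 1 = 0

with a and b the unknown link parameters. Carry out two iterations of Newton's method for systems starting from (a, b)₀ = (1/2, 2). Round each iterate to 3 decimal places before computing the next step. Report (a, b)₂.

(0.643, 0.344)

At (1/2, 2): F = (-2.000, 0.000).
Jacobian J = [[-8·a·b + b^2, -4·a^2 + 2·a·b - 2], [2·a·b + 4·a, a^2]].
At the point, J = [[-4.000, -1.000], [4.000, 0.250]] (det J = 3.000).
Solving J·Δ = −F gives Δ = (0.167, -2.667).
Then the next iterate is (a, b)₁ = (0.667, -0.667).
Round to (0.667, -0.667) and repeat: F = (4.81770, -0.40696), J = [[4.00400, -4.66933], [1.77822, 0.44489]].
Δ = (-0.024, 1.011), so (a, b)₂ = (0.643, 0.344).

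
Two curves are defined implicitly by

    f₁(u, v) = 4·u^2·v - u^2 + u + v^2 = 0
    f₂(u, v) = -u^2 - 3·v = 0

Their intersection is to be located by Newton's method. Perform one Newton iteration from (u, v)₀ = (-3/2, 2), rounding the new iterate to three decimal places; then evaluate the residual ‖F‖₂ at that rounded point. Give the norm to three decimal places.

At (-3/2, 2): F = (18.250, -8.250).
Jacobian J = [[8·u·v - 2·u + 1, 4·u^2 + 2·v], [-2·u, -3]].
At the point, J = [[-20.000, 13.000], [3.000, -3.000]] (det J = 21.000).
Solving J·Δ = −F gives Δ = (-2.500, -5.250).
Then the next iterate is (u, v)₁ = (-4.000, -3.250).
Re-evaluating at (-4.000, -3.250): F = (-217.43750, -6.250), so ‖F‖₂ = 217.527.

217.527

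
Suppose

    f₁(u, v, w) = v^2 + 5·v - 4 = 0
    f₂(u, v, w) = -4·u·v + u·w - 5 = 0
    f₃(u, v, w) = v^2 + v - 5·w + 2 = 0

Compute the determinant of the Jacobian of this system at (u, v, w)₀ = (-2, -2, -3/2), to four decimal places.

J = [[0, 2·v + 5, 0], [-4·v + w, -4·u, u], [0, 2·v + 1, -5]].
At the point, J = [[0.0000, 1.0000, 0.0000], [6.5000, 8.0000, -2.0000], [0.0000, -3.0000, -5.0000]].
det J = 32.5000.

32.5000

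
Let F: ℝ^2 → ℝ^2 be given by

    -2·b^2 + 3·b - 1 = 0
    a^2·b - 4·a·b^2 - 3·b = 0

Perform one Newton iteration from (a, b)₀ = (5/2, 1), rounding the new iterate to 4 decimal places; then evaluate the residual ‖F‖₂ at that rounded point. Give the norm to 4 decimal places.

45.5625

At (5/2, 1): F = (0.0000, -6.7500).
Jacobian J = [[0, -4·b + 3], [2·a·b - 4·b^2, a^2 - 8·a·b - 3]].
At the point, J = [[0.0000, -1.0000], [1.0000, -16.7500]] (det J = 1.0000).
Solving J·Δ = −F gives Δ = (6.7500, 0.0000).
Then the next iterate is (a, b)₁ = (9.2500, 1.0000).
Re-evaluating at (9.2500, 1.0000): F = (0.0000, 45.5625), so ‖F‖₂ = 45.5625.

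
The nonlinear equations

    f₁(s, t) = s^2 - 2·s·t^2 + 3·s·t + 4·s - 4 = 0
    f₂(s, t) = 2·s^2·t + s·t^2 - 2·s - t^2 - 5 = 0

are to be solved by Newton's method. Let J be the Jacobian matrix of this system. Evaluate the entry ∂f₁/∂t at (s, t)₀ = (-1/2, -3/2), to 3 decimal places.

∂f₁/∂t = -4·s·t + 3·s.
At (-1/2, -3/2) this is -4.500.

-4.500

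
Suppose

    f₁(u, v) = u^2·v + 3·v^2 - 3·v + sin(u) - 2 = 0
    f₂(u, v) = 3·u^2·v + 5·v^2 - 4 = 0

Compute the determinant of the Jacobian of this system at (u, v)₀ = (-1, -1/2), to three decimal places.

J = [[2·u·v + cos(u), u^2 + 6·v - 3], [6·u·v, 3·u^2 + 10·v]].
At the point, J = [[1.54030, -5.000], [3.000, -2.000]].
det J = 11.919.

11.919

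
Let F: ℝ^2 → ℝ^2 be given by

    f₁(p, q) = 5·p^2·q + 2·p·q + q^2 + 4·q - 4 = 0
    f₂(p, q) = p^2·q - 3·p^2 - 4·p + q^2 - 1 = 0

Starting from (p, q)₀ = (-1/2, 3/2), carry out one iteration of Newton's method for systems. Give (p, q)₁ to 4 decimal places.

At (-1/2, 3/2): F = (4.6250, 2.8750).
Jacobian J = [[10·p·q + 2·q, 5·p^2 + 2·p + 2·q + 4], [2·p·q - 6·p - 4, p^2 + 2·q]].
At the point, J = [[-4.5000, 7.2500], [-2.5000, 3.2500]] (det J = 3.5000).
Solving J·Δ = −F gives Δ = (1.6607, 0.3929).
Then the next iterate is (p, q)₁ = (1.1607, 1.8929).

(1.1607, 1.8929)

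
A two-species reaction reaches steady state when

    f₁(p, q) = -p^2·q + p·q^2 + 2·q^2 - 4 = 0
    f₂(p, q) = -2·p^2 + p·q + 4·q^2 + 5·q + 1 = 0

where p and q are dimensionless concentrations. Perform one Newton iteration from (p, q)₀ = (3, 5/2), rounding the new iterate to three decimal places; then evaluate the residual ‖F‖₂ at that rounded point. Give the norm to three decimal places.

4.771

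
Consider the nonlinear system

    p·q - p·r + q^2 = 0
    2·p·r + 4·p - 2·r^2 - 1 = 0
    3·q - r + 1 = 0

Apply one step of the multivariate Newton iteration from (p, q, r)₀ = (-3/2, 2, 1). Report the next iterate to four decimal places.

At (-3/2, 2, 1): F = (2.5000, -12.0000, 6.0000).
Jacobian J = [[q - r, p + 2·q, -p], [2·r + 4, 0, 2·p - 4·r], [0, 3, -1]].
At the point, J = [[1.0000, 2.5000, 1.5000], [6.0000, 0.0000, -7.0000], [0.0000, 3.0000, -1.0000]] (det J = 63.0000).
Solving J·Δ = −F gives Δ = (2.1667, -1.9524, 0.1429).
Then the next iterate is (p, q, r)₁ = (0.6667, 0.0476, 1.1429).

(0.6667, 0.0476, 1.1429)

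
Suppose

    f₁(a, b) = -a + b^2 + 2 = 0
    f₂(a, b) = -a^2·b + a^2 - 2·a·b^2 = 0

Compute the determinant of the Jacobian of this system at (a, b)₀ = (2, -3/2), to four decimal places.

J = [[-1, 2·b], [-2·a·b + 2·a - 2·b^2, -a^2 - 4·a·b]].
At the point, J = [[-1.0000, -3.0000], [5.5000, 8.0000]].
det J = 8.5000.

8.5000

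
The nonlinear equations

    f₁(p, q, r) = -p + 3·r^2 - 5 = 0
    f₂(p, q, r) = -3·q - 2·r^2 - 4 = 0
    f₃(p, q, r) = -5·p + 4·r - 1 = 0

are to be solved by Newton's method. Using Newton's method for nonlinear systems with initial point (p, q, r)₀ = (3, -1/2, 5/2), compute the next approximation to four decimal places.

At (3, -1/2, 5/2): F = (10.7500, -15.0000, -6.0000).
Jacobian J = [[-1, 0, 6·r], [0, -3, -4·r], [-5, 0, 4]].
At the point, J = [[-1.0000, 0.0000, 15.0000], [0.0000, -3.0000, -10.0000], [-5.0000, 0.0000, 4.0000]] (det J = -213.0000).
Solving J·Δ = −F gives Δ = (-1.8732, -2.1948, -0.8415).
Then the next iterate is (p, q, r)₁ = (1.1268, -2.6948, 1.6585).

(1.1268, -2.6948, 1.6585)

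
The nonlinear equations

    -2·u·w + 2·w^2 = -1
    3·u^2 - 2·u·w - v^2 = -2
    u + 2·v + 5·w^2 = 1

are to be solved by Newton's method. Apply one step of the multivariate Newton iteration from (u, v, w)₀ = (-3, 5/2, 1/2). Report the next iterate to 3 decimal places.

At (-3, 5/2, 1/2): F = (4.500, 25.750, 2.250).
Jacobian J = [[-2·w, 0, -2·u + 4·w], [6·u - 2·w, -2·v, -2·u], [1, 2, 10·w]].
At the point, J = [[-1.000, 0.000, 8.000], [-19.000, -5.000, 6.000], [1.000, 2.000, 5.000]] (det J = -227.000).
Solving J·Δ = −F gives Δ = (1.478, -0.920, -0.378).
Then the next iterate is (u, v, w)₁ = (-1.522, 1.580, 0.122).

(-1.522, 1.580, 0.122)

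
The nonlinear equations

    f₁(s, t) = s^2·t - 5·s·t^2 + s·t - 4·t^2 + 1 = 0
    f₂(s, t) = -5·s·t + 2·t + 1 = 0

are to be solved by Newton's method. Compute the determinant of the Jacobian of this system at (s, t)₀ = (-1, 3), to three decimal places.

J = [[2·s·t - 5·t^2 + t, s^2 - 10·s·t + s - 8·t], [-5·t, -5·s + 2]].
At the point, J = [[-48.000, 6.000], [-15.000, 7.000]].
det J = -246.000.

-246.000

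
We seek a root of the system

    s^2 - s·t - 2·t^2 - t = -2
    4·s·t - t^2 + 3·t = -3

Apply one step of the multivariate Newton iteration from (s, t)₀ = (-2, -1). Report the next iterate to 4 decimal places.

(-0.4828, -0.6897)

At (-2, -1): F = (3.0000, 7.0000).
Jacobian J = [[2·s - t, -s - 4·t - 1], [4·t, 4·s - 2·t + 3]].
At the point, J = [[-3.0000, 5.0000], [-4.0000, -3.0000]] (det J = 29.0000).
Solving J·Δ = −F gives Δ = (1.5172, 0.3103).
Then the next iterate is (s, t)₁ = (-0.4828, -0.6897).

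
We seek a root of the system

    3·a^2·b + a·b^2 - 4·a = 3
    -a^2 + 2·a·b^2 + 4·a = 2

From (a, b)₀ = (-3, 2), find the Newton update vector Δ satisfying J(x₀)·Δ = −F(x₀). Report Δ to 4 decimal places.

At (-3, 2): F = (51.0000, -47.0000).
Jacobian J = [[6·a·b + b^2 - 4, 3·a^2 + 2·a·b], [-2·a + 2·b^2 + 4, 4·a·b]].
At the point, J = [[-36.0000, 15.0000], [18.0000, -24.0000]] (det J = 594.0000).
Solving J·Δ = −F gives Δ = (0.8737, -1.3030).

(0.8737, -1.3030)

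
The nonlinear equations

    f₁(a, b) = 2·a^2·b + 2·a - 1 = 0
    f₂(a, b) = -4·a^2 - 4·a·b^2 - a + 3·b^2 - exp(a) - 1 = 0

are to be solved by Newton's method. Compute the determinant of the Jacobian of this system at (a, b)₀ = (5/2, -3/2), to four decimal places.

254.2812

J = [[4·a·b + 2, 2·a^2], [-8·a - 4·b^2 - exp(a) - 1, -8·a·b + 6·b]].
At the point, J = [[-13.0000, 12.5000], [-42.182494, 21.0000]].
det J = 254.2812.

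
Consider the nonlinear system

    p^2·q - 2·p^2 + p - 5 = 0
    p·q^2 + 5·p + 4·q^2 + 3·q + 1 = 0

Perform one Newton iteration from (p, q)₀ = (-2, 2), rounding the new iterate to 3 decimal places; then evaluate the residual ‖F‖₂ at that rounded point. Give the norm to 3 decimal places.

100.329

At (-2, 2): F = (-7.000, 5.000).
Jacobian J = [[2·p·q - 4·p + 1, p^2], [q^2 + 5, 2·p·q + 8·q + 3]].
At the point, J = [[1.000, 4.000], [9.000, 11.000]] (det J = -25.000).
Solving J·Δ = −F gives Δ = (-3.880, 2.720).
Then the next iterate is (p, q)₁ = (-5.880, 4.720).
Re-evaluating at (-5.880, 4.720): F = (83.16237, -56.12339), so ‖F‖₂ = 100.329.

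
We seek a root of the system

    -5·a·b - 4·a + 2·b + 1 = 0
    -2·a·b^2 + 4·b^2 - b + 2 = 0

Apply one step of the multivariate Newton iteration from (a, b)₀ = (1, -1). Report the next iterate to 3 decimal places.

(2.364, -0.545)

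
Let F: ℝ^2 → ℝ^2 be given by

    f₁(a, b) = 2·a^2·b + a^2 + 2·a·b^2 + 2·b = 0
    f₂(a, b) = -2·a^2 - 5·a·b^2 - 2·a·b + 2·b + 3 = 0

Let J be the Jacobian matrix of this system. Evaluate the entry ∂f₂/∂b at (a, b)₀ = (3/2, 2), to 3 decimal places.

-31.000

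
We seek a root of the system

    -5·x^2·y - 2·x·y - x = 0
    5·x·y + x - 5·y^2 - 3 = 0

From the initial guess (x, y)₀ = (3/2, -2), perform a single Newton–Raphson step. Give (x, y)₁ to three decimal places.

At (3/2, -2): F = (27.000, -36.500).
Jacobian J = [[-10·x·y - 2·y - 1, -5·x^2 - 2·x], [5·y + 1, 5·x - 10·y]].
At the point, J = [[33.000, -14.250], [-9.000, 27.500]] (det J = 779.250).
Solving J·Δ = −F gives Δ = (-0.285, 1.234).
Then the next iterate is (x, y)₁ = (1.215, -0.766).

(1.215, -0.766)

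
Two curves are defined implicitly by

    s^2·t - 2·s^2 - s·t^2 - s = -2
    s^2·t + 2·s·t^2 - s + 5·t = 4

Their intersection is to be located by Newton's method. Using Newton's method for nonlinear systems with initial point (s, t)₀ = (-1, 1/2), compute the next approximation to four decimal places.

(-1.8000, 0.3250)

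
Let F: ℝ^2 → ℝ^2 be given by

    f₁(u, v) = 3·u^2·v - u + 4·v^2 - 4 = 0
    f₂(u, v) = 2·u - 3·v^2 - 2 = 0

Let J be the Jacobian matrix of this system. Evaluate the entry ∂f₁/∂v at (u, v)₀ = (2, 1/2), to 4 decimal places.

16.0000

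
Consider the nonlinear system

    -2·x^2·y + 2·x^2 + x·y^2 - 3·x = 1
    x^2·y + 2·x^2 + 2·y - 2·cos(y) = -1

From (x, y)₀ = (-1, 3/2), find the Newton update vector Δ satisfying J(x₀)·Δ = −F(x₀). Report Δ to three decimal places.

(1.062, 0.016)

At (-1, 3/2): F = (-1.250, 7.35853).
Jacobian J = [[-4·x·y + 4·x + y^2 - 3, -2·x^2 + 2·x·y], [2·x·y + 4·x, x^2 + 2·sin(y) + 2]].
At the point, J = [[1.250, -5.000], [-7.000, 4.99499]] (det J = -28.75626).
Solving J·Δ = −F gives Δ = (1.062, 0.016).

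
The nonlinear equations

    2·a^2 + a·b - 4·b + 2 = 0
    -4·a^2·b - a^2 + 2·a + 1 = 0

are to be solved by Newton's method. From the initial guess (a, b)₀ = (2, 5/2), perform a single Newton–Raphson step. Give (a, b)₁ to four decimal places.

(1.3730, 1.7083)

At (2, 5/2): F = (5.0000, -39.0000).
Jacobian J = [[4·a + b, a - 4], [-8·a·b - 2·a + 2, -4·a^2]].
At the point, J = [[10.5000, -2.0000], [-42.0000, -16.0000]] (det J = -252.0000).
Solving J·Δ = −F gives Δ = (-0.6270, -0.7917).
Then the next iterate is (a, b)₁ = (1.3730, 1.7083).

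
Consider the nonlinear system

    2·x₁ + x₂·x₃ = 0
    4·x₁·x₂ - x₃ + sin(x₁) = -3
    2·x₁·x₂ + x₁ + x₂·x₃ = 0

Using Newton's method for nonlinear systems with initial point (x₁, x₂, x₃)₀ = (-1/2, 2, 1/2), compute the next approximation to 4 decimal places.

(-0.6395, 0.0815, 1.1191)

At (-1/2, 2, 1/2): F = (0.0000, -1.979426, -1.5000).
Jacobian J = [[2, x₃, x₂], [4·x₂ + cos(x₁), 4·x₁, -1], [2·x₂ + 1, 2·x₁ + x₃, x₂]].
At the point, J = [[2.0000, 0.5000, 2.0000], [8.877583, -2.0000, -1.0000], [5.0000, -0.5000, 2.0000]] (det J = -9.255165).
Solving J·Δ = −F gives Δ = (-0.1395, -1.9185, 0.6191).
Then the next iterate is (x₁, x₂, x₃)₁ = (-0.6395, 0.0815, 1.1191).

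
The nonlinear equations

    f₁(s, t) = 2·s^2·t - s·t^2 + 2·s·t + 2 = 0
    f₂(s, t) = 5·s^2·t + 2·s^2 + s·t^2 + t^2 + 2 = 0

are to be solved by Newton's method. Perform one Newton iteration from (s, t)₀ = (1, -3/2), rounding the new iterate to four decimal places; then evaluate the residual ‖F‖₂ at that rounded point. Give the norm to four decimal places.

At (1, -3/2): F = (-6.2500, 1.0000).
Jacobian J = [[4·s·t - t^2 + 2·t, 2·s^2 - 2·s·t + 2·s], [10·s·t + 4·s + t^2, 5·s^2 + 2·s·t + 2·t]].
At the point, J = [[-11.2500, 7.0000], [-8.7500, -1.0000]] (det J = 72.5000).
Solving J·Δ = −F gives Δ = (0.0103, 0.9095).
Then the next iterate is (s, t)₁ = (1.0103, -0.5905).
Re-evaluating at (1.0103, -0.5905): F = (-0.750900, 1.728749), so ‖F‖₂ = 1.8848.

1.8848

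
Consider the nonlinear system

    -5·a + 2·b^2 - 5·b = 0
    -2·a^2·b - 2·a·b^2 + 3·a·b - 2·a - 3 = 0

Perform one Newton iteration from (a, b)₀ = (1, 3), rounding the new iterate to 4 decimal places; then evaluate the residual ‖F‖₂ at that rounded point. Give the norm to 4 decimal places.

At (1, 3): F = (-2.0000, -20.0000).
Jacobian J = [[-5, 4·b - 5], [-4·a·b - 2·b^2 + 3·b - 2, -2·a^2 - 4·a·b + 3·a]].
At the point, J = [[-5.0000, 7.0000], [-23.0000, -11.0000]] (det J = 216.0000).
Solving J·Δ = −F gives Δ = (-0.7500, -0.2500).
Then the next iterate is (a, b)₁ = (0.2500, 2.7500).
Re-evaluating at (0.2500, 2.7500): F = (0.1250, -5.5625), so ‖F‖₂ = 5.5639.

5.5639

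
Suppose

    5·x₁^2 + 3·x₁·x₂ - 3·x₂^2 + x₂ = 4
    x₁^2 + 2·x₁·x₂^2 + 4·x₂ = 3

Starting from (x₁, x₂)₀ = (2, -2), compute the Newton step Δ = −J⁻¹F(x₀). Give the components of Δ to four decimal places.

(-0.1288, 0.6212)

At (2, -2): F = (-10.0000, 9.0000).
Jacobian J = [[10·x₁ + 3·x₂, 3·x₁ - 6·x₂ + 1], [2·x₁ + 2·x₂^2, 4·x₁·x₂ + 4]].
At the point, J = [[14.0000, 19.0000], [12.0000, -12.0000]] (det J = -396.0000).
Solving J·Δ = −F gives Δ = (-0.1288, 0.6212).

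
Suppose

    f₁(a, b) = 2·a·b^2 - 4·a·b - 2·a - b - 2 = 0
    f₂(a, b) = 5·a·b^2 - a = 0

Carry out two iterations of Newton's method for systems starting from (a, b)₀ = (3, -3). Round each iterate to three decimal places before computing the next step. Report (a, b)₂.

(-0.102, -2.488)

At (3, -3): F = (85.000, 132.000).
Jacobian J = [[2·b^2 - 4·b - 2, 4·a·b - 4·a - 1], [5·b^2 - 1, 10·a·b]].
At the point, J = [[28.000, -49.000], [44.000, -90.000]] (det J = -364.000).
Solving J·Δ = −F gives Δ = (-3.247, -0.121).
Then the next iterate is (a, b)₁ = (-0.247, -3.121).
Round to (-0.247, -3.121) and repeat: F = (-6.28042, -11.78269), J = [[29.96528, 3.07155], [47.70320, 7.70887]].
Δ = (0.145, 0.633), so (a, b)₂ = (-0.102, -2.488).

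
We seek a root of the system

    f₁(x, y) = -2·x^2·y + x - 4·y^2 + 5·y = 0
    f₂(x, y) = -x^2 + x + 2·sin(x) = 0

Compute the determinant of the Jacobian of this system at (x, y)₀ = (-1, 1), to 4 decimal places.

20.4030

J = [[-4·x·y + 1, -2·x^2 - 8·y + 5], [-2·x + 2·cos(x) + 1, 0]].
At the point, J = [[5.0000, -5.0000], [4.080605, 0.0000]].
det J = 20.4030.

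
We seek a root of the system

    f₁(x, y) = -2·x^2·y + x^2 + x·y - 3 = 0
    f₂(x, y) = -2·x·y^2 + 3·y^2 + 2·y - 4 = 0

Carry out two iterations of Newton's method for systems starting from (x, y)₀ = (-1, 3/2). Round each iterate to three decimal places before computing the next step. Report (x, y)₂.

(2.568, 1.668)

At (-1, 3/2): F = (-6.500, 10.250).
Jacobian J = [[-4·x·y + 2·x + y, -2·x^2 + x], [-2·y^2, -4·x·y + 6·y + 2]].
At the point, J = [[5.500, -3.000], [-4.500, 17.000]] (det J = 80.000).
Solving J·Δ = −F gives Δ = (0.997, -0.339).
Then the next iterate is (x, y)₁ = (-0.003, 1.161).
Round to (-0.003, 1.161) and repeat: F = (-3.00349, 2.37385), J = [[1.16893, -0.00302], [-2.69584, 8.97993]].
Δ = (2.571, 0.507), so (x, y)₂ = (2.568, 1.668).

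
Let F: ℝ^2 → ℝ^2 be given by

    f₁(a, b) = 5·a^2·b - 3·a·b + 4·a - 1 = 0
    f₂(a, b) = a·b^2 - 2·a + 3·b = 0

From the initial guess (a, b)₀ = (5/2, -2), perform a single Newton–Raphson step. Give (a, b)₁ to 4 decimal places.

(1.2387, -2.5032)

At (5/2, -2): F = (-38.5000, -1.0000).
Jacobian J = [[10·a·b - 3·b + 4, 5·a^2 - 3·a], [b^2 - 2, 2·a·b + 3]].
At the point, J = [[-40.0000, 23.7500], [2.0000, -7.0000]] (det J = 232.5000).
Solving J·Δ = −F gives Δ = (-1.2613, -0.5032).
Then the next iterate is (a, b)₁ = (1.2387, -2.5032).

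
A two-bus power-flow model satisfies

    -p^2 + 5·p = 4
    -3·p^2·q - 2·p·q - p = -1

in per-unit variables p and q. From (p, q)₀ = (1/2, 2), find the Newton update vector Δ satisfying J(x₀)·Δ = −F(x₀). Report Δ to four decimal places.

(0.4375, -4.4643)

At (1/2, 2): F = (-1.7500, -3.0000).
Jacobian J = [[-2·p + 5, 0], [-6·p·q - 2·q - 1, -3·p^2 - 2·p]].
At the point, J = [[4.0000, 0.0000], [-11.0000, -1.7500]] (det J = -7.0000).
Solving J·Δ = −F gives Δ = (0.4375, -4.4643).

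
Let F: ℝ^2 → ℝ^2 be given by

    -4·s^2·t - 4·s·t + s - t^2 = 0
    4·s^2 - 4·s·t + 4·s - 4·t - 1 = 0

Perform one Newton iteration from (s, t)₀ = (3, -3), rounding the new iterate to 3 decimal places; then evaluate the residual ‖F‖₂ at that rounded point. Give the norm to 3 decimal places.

76.149

At (3, -3): F = (138.000, 95.000).
Jacobian J = [[-8·s·t - 4·t + 1, -4·s^2 - 4·s - 2·t], [8·s - 4·t + 4, -4·s - 4]].
At the point, J = [[85.000, -42.000], [40.000, -16.000]] (det J = 320.000).
Solving J·Δ = −F gives Δ = (-5.569, -7.984).
Then the next iterate is (s, t)₁ = (-2.569, -10.984).
Re-evaluating at (-2.569, -10.984): F = (53.87826, -53.81254), so ‖F‖₂ = 76.149.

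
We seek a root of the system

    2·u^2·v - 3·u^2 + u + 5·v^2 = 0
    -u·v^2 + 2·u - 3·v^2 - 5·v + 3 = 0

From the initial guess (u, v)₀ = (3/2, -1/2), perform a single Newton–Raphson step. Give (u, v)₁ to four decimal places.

(0.4314, 10.5098)

At (3/2, -1/2): F = (-6.2500, 7.3750).
Jacobian J = [[4·u·v - 6·u + 1, 2·u^2 + 10·v], [-v^2 + 2, -2·u·v - 6·v - 5]].
At the point, J = [[-11.0000, -0.5000], [1.7500, -0.5000]] (det J = 6.3750).
Solving J·Δ = −F gives Δ = (-1.0686, 11.0098).
Then the next iterate is (u, v)₁ = (0.4314, 10.5098).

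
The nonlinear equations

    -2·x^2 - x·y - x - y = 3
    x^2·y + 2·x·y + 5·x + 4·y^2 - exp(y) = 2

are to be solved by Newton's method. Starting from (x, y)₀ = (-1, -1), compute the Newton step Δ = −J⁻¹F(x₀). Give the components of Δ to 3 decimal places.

(1.000, 0.281)

At (-1, -1): F = (-4.000, -2.36788).
Jacobian J = [[-4·x - y - 1, -x - 1], [2·x·y + 2·y + 5, x^2 + 2·x + 8·y - exp(y)]].
At the point, J = [[4.000, 0.000], [5.000, -9.36788]] (det J = -37.47152).
Solving J·Δ = −F gives Δ = (1.000, 0.281).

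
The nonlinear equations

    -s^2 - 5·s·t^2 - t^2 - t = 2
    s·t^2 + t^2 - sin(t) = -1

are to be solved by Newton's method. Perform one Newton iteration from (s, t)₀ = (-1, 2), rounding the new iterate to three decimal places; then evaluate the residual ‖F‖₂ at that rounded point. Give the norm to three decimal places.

2.364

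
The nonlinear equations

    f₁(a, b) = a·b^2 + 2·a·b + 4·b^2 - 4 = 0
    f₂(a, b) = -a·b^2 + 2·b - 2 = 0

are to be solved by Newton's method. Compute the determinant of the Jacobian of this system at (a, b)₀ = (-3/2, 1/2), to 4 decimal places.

J = [[b^2 + 2·b, 2·a·b + 2·a + 8·b], [-b^2, -2·a·b + 2]].
At the point, J = [[1.2500, -0.5000], [-0.2500, 3.5000]].
det J = 4.2500.

4.2500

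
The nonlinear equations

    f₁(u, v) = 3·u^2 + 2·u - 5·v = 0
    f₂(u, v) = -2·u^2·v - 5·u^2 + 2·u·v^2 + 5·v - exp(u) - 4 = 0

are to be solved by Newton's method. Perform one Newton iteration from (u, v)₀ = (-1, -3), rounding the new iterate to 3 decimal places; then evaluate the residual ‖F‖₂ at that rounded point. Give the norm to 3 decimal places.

242.204

At (-1, -3): F = (16.000, -36.36788).
Jacobian J = [[6·u + 2, -5], [-4·u·v - 10·u + 2·v^2 - exp(u), -2·u^2 + 4·u·v + 5]].
At the point, J = [[-4.000, -5.000], [15.63212, 15.000]] (det J = 18.16060).
Solving J·Δ = −F gives Δ = (-3.203, 5.762).
Then the next iterate is (u, v)₁ = (-4.203, 2.762).
Re-evaluating at (-4.203, 2.762): F = (30.77963, -240.23999), so ‖F‖₂ = 242.204.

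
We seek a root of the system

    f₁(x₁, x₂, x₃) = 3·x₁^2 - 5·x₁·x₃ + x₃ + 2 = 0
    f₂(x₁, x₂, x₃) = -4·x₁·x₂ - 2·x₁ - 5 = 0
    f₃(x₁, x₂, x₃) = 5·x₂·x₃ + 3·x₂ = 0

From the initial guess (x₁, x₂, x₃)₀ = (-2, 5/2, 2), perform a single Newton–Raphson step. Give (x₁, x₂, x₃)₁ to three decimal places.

(-1.117, 1.449, 0.493)

At (-2, 5/2, 2): F = (36.000, 19.000, 32.500).
Jacobian J = [[6·x₁ - 5·x₃, 0, -5·x₁ + 1], [-4·x₂ - 2, -4·x₁, 0], [0, 5·x₃ + 3, 5·x₂]].
At the point, J = [[-22.000, 0.000, 11.000], [-12.000, 8.000, 0.000], [0.000, 13.000, 12.500]] (det J = -3916.000).
Solving J·Δ = −F gives Δ = (0.883, -1.051, -1.507).
Then the next iterate is (x₁, x₂, x₃)₁ = (-1.117, 1.449, 0.493).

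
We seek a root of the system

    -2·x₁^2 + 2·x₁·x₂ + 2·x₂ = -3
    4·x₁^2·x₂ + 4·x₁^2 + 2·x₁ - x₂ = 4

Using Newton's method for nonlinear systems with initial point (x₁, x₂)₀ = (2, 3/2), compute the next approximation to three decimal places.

(1.477, 0.398)

At (2, 3/2): F = (4.000, 38.500).
Jacobian J = [[-4·x₁ + 2·x₂, 2·x₁ + 2], [8·x₁·x₂ + 8·x₁ + 2, 4·x₁^2 - 1]].
At the point, J = [[-5.000, 6.000], [42.000, 15.000]] (det J = -327.000).
Solving J·Δ = −F gives Δ = (-0.523, -1.102).
Then the next iterate is (x₁, x₂)₁ = (1.477, 0.398).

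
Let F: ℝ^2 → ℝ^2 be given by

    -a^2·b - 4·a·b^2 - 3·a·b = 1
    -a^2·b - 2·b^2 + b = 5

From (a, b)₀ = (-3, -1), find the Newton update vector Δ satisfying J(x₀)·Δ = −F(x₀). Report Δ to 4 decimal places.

(-0.1724, 0.5086)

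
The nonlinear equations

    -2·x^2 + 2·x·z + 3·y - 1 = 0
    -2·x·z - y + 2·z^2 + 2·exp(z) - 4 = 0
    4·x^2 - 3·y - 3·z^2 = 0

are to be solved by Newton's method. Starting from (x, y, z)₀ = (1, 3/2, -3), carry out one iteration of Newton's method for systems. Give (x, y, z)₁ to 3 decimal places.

(4.033, 11.842, -1.097)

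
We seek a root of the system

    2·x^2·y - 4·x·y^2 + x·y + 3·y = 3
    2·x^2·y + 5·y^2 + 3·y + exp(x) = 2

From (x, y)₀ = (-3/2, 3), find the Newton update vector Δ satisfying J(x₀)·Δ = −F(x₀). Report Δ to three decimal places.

(-0.148, -1.823)

At (-3/2, 3): F = (69.000, 65.72313).
Jacobian J = [[4·x·y - 4·y^2 + y, 2·x^2 - 8·x·y + x + 3], [4·x·y + exp(x), 2·x^2 + 10·y + 3]].
At the point, J = [[-51.000, 42.000], [-17.77687, 37.500]] (det J = -1165.87147).
Solving J·Δ = −F gives Δ = (-0.148, -1.823).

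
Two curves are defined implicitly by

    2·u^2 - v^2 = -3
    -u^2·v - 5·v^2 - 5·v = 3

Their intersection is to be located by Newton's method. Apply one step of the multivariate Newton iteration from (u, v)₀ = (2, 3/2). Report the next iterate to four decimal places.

(0.6036, 0.6929)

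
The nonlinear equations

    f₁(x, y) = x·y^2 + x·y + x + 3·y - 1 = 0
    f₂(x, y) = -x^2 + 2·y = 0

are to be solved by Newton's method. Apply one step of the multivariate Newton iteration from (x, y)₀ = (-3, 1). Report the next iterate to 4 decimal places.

At (-3, 1): F = (-7.0000, -7.0000).
Jacobian J = [[y^2 + y + 1, 2·x·y + x + 3], [-2·x, 2]].
At the point, J = [[3.0000, -6.0000], [6.0000, 2.0000]] (det J = 42.0000).
Solving J·Δ = −F gives Δ = (1.3333, -0.5000).
Then the next iterate is (x, y)₁ = (-1.6667, 0.5000).

(-1.6667, 0.5000)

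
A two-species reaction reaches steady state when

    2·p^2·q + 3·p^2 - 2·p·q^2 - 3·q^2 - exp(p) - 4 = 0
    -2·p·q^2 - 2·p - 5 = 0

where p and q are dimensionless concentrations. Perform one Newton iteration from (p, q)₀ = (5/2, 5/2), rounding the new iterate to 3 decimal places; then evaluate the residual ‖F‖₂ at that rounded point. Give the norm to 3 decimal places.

At (5/2, 5/2): F = (-16.18249, -41.250).
Jacobian J = [[4·p·q + 6·p - 2·q^2 - exp(p), 2·p^2 - 4·p·q - 6·q], [-2·q^2 - 2, -4·p·q]].
At the point, J = [[15.31751, -27.500], [-14.500, -25.000]] (det J = -781.68765).
Solving J·Δ = −F gives Δ = (-0.934, -1.108).
Then the next iterate is (p, q)₁ = (1.566, 1.392).
Re-evaluating at (1.566, 1.392): F = (-6.48479, -14.20076), so ‖F‖₂ = 15.611.

15.611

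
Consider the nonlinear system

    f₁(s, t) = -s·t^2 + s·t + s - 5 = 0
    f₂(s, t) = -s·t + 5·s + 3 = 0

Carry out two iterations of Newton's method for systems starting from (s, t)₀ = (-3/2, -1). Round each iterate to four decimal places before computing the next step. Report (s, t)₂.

At (-3/2, -1): F = (-3.5000, -6.0000).
Jacobian J = [[-t^2 + t + 1, -2·s·t + s], [-t + 5, -s]].
At the point, J = [[-1.0000, -4.5000], [6.0000, 1.5000]] (det J = 25.5000).
Solving J·Δ = −F gives Δ = (1.2647, -1.0588).
Then the next iterate is (s, t)₁ = (-0.2353, -2.0588).
Round to (-0.2353, -2.0588) and repeat: F = (-3.753508, 1.339064), J = [[-5.297457, -1.204171], [7.0588, 0.2353]].
Δ = (-0.1005, -2.6748), so (s, t)₂ = (-0.3358, -4.7336).

(-0.3358, -4.7336)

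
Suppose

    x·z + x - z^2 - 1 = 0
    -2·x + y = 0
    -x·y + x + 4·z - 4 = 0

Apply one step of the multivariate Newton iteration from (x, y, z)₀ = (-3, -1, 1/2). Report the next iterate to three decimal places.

At (-3, -1, 1/2): F = (-5.750, 5.000, -8.000).
Jacobian J = [[z + 1, 0, x - 2·z], [-2, 1, 0], [-y + 1, -x, 4]].
At the point, J = [[1.500, 0.000, -4.000], [-2.000, 1.000, 0.000], [2.000, 3.000, 4.000]] (det J = 38.000).
Solving J·Δ = −F gives Δ = (3.026, 1.053, -0.303).
Then the next iterate is (x, y, z)₁ = (0.026, 0.053, 0.197).

(0.026, 0.053, 0.197)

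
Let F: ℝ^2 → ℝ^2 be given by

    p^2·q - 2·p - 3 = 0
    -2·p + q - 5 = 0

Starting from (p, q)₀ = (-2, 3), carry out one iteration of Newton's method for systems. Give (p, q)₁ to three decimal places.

At (-2, 3): F = (13.000, 2.000).
Jacobian J = [[2·p·q - 2, p^2], [-2, 1]].
At the point, J = [[-14.000, 4.000], [-2.000, 1.000]] (det J = -6.000).
Solving J·Δ = −F gives Δ = (0.833, -0.333).
Then the next iterate is (p, q)₁ = (-1.167, 2.667).

(-1.167, 2.667)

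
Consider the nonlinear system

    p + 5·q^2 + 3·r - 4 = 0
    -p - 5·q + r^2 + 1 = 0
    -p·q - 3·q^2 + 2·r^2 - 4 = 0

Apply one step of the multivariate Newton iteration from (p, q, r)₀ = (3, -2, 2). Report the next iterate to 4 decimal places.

At (3, -2, 2): F = (25.0000, 12.0000, -2.0000).
Jacobian J = [[1, 10·q, 3], [-1, -5, 2·r], [-q, -p - 6·q, 4·r]].
At the point, J = [[1.0000, -20.0000, 3.0000], [-1.0000, -5.0000, 4.0000], [2.0000, 9.0000, 8.0000]] (det J = -393.0000).
Solving J·Δ = −F gives Δ = (1.2061, 1.1145, -1.3053).
Then the next iterate is (p, q, r)₁ = (4.2061, -0.8855, 0.6947).

(4.2061, -0.8855, 0.6947)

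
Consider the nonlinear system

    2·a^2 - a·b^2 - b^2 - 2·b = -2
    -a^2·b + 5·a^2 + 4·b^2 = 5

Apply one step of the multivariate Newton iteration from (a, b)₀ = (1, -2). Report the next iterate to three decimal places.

At (1, -2): F = (0.000, 18.000).
Jacobian J = [[4·a - b^2, -2·a·b - 2·b - 2], [-2·a·b + 10·a, -a^2 + 8·b]].
At the point, J = [[0.000, 6.000], [14.000, -17.000]] (det J = -84.000).
Solving J·Δ = −F gives Δ = (-1.286, 0.000).
Then the next iterate is (a, b)₁ = (-0.286, -2.000).

(-0.286, -2.000)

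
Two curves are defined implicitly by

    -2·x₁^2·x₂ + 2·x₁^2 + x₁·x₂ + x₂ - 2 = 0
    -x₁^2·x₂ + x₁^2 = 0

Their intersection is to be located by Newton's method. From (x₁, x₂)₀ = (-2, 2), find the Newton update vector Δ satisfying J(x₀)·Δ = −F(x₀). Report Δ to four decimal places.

(3.0000, 2.0000)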